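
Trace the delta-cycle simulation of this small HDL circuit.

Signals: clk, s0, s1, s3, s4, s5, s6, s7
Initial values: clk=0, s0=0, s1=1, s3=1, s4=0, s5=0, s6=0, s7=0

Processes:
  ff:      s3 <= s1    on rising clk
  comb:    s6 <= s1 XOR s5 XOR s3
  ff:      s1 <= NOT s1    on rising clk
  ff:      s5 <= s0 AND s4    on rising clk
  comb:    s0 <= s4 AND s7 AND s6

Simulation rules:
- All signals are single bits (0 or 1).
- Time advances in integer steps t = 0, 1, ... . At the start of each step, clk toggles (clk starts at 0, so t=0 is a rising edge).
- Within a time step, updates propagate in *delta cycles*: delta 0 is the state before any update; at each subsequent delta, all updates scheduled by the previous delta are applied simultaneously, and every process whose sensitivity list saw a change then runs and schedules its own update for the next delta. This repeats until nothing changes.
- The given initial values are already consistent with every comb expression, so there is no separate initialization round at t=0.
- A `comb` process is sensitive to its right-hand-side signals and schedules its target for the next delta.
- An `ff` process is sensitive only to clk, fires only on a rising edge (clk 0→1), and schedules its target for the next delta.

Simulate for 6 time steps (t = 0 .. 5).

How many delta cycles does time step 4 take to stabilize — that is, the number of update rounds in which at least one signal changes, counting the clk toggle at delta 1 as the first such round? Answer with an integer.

2

t0.Δ0 s7=0 s1=1 s3=1 s5=0 clk=0 s0=0 s6=0 s4=0
t0.Δ1 s7=0 s1=1 s3=1 s5=0 clk=1 s0=0 s6=0 s4=0
t0.Δ2 s7=0 s1=0 s3=1 s5=0 clk=1 s0=0 s6=0 s4=0
t0.Δ3 s7=0 s1=0 s3=1 s5=0 clk=1 s0=0 s6=1 s4=0
t1.Δ0 s7=0 s1=0 s3=1 s5=0 clk=1 s0=0 s6=1 s4=0
t1.Δ1 s7=0 s1=0 s3=1 s5=0 clk=0 s0=0 s6=1 s4=0
t2.Δ0 s7=0 s1=0 s3=1 s5=0 clk=0 s0=0 s6=1 s4=0
t2.Δ1 s7=0 s1=0 s3=1 s5=0 clk=1 s0=0 s6=1 s4=0
t2.Δ2 s7=0 s1=1 s3=0 s5=0 clk=1 s0=0 s6=1 s4=0
t3.Δ0 s7=0 s1=1 s3=0 s5=0 clk=1 s0=0 s6=1 s4=0
t3.Δ1 s7=0 s1=1 s3=0 s5=0 clk=0 s0=0 s6=1 s4=0
t4.Δ0 s7=0 s1=1 s3=0 s5=0 clk=0 s0=0 s6=1 s4=0
t4.Δ1 s7=0 s1=1 s3=0 s5=0 clk=1 s0=0 s6=1 s4=0
t4.Δ2 s7=0 s1=0 s3=1 s5=0 clk=1 s0=0 s6=1 s4=0
t5.Δ0 s7=0 s1=0 s3=1 s5=0 clk=1 s0=0 s6=1 s4=0
t5.Δ1 s7=0 s1=0 s3=1 s5=0 clk=0 s0=0 s6=1 s4=0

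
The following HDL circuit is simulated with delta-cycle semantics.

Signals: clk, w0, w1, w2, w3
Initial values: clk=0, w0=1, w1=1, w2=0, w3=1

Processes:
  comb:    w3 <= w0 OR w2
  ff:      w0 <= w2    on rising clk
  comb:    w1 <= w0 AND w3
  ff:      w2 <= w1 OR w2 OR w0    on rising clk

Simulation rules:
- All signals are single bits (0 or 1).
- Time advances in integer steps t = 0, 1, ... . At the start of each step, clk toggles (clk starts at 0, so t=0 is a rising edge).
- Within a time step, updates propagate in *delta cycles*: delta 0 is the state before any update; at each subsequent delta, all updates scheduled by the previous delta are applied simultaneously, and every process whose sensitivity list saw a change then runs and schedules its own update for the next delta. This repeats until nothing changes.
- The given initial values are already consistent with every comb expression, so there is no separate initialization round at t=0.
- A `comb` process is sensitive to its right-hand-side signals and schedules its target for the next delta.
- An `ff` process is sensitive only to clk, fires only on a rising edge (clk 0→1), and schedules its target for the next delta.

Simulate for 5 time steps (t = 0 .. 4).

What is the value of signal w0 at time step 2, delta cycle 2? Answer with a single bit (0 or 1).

1

t0.Δ0 w1=1 w2=0 clk=0 w3=1 w0=1
t0.Δ1 w1=1 w2=0 clk=1 w3=1 w0=1
t0.Δ2 w1=1 w2=1 clk=1 w3=1 w0=0
t0.Δ3 w1=0 w2=1 clk=1 w3=1 w0=0
t1.Δ0 w1=0 w2=1 clk=1 w3=1 w0=0
t1.Δ1 w1=0 w2=1 clk=0 w3=1 w0=0
t2.Δ0 w1=0 w2=1 clk=0 w3=1 w0=0
t2.Δ1 w1=0 w2=1 clk=1 w3=1 w0=0
t2.Δ2 w1=0 w2=1 clk=1 w3=1 w0=1
t2.Δ3 w1=1 w2=1 clk=1 w3=1 w0=1
t3.Δ0 w1=1 w2=1 clk=1 w3=1 w0=1
t3.Δ1 w1=1 w2=1 clk=0 w3=1 w0=1
t4.Δ0 w1=1 w2=1 clk=0 w3=1 w0=1
t4.Δ1 w1=1 w2=1 clk=1 w3=1 w0=1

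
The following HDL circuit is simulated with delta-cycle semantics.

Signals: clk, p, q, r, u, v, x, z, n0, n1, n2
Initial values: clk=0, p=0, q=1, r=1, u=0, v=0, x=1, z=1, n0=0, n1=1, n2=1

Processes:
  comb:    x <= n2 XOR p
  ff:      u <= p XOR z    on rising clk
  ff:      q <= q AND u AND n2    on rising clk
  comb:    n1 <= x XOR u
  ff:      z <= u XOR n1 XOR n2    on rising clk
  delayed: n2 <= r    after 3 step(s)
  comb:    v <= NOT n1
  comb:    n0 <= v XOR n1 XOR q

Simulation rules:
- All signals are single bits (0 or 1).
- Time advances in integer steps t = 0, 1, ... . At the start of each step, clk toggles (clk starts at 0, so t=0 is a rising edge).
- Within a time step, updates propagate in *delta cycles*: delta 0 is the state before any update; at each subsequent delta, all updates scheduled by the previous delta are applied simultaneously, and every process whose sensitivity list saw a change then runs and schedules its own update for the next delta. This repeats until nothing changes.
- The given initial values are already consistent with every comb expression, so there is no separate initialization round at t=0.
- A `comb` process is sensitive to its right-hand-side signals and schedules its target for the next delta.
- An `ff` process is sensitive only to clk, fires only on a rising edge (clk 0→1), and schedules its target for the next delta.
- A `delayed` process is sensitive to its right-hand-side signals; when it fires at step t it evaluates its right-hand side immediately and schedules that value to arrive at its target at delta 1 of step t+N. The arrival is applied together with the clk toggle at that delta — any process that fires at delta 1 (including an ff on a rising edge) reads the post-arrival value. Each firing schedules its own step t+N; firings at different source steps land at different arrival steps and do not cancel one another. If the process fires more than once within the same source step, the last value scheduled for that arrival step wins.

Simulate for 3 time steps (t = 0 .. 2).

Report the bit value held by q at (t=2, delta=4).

t0.Δ0 n0=0 r=1 clk=0 z=1 v=0 p=0 q=1 n2=1 u=0 n1=1 x=1
t0.Δ1 n0=0 r=1 clk=1 z=1 v=0 p=0 q=1 n2=1 u=0 n1=1 x=1
t0.Δ2 n0=0 r=1 clk=1 z=0 v=0 p=0 q=0 n2=1 u=1 n1=1 x=1
t0.Δ3 n0=1 r=1 clk=1 z=0 v=0 p=0 q=0 n2=1 u=1 n1=0 x=1
t0.Δ4 n0=0 r=1 clk=1 z=0 v=1 p=0 q=0 n2=1 u=1 n1=0 x=1
t0.Δ5 n0=1 r=1 clk=1 z=0 v=1 p=0 q=0 n2=1 u=1 n1=0 x=1
t1.Δ0 n0=1 r=1 clk=1 z=0 v=1 p=0 q=0 n2=1 u=1 n1=0 x=1
t1.Δ1 n0=1 r=1 clk=0 z=0 v=1 p=0 q=0 n2=1 u=1 n1=0 x=1
t2.Δ0 n0=1 r=1 clk=0 z=0 v=1 p=0 q=0 n2=1 u=1 n1=0 x=1
t2.Δ1 n0=1 r=1 clk=1 z=0 v=1 p=0 q=0 n2=1 u=1 n1=0 x=1
t2.Δ2 n0=1 r=1 clk=1 z=0 v=1 p=0 q=0 n2=1 u=0 n1=0 x=1
t2.Δ3 n0=1 r=1 clk=1 z=0 v=1 p=0 q=0 n2=1 u=0 n1=1 x=1
t2.Δ4 n0=0 r=1 clk=1 z=0 v=0 p=0 q=0 n2=1 u=0 n1=1 x=1
t2.Δ5 n0=1 r=1 clk=1 z=0 v=0 p=0 q=0 n2=1 u=0 n1=1 x=1

0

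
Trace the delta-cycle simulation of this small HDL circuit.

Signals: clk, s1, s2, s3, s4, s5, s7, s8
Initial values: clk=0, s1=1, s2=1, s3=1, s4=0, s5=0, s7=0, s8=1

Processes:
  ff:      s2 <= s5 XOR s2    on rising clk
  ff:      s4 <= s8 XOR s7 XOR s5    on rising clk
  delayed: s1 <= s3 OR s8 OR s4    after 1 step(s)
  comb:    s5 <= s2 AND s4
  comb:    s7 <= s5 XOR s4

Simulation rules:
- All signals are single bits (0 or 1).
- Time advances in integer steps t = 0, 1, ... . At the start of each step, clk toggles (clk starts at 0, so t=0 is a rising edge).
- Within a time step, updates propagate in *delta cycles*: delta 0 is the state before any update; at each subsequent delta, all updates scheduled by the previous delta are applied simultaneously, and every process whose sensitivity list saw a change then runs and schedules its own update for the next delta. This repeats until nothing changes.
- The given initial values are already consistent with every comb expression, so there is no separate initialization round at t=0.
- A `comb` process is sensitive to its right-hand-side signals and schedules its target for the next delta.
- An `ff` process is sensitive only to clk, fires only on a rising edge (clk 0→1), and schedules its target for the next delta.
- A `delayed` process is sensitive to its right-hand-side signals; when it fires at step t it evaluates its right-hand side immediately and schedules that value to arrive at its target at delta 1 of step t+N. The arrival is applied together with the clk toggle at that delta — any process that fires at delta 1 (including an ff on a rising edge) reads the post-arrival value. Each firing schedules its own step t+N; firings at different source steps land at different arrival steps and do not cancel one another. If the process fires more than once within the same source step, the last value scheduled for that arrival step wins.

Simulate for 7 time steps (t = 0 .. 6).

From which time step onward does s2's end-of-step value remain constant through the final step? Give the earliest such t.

t=0 Δ0: s5=0 s3=1 s4=0 clk=0 s1=1 s2=1 s7=0 s8=1
  Δ1: clk:0→1
  Δ2: s4:0→1
  Δ3: s5:0→1, s7:0→1
  Δ4: s7:1→0
  (4Δ to stable)
t=1 Δ0: s5=1 s3=1 s4=1 clk=1 s1=1 s2=1 s7=0 s8=1
  Δ1: clk:1→0
  (1Δ to stable)
t=2 Δ0: s5=1 s3=1 s4=1 clk=0 s1=1 s2=1 s7=0 s8=1
  Δ1: clk:0→1
  Δ2: s4:1→0, s2:1→0
  Δ3: s5:1→0, s7:0→1
  Δ4: s7:1→0
  (4Δ to stable)
t=3 Δ0: s5=0 s3=1 s4=0 clk=1 s1=1 s2=0 s7=0 s8=1
  Δ1: clk:1→0
  (1Δ to stable)
t=4 Δ0: s5=0 s3=1 s4=0 clk=0 s1=1 s2=0 s7=0 s8=1
  Δ1: clk:0→1
  Δ2: s4:0→1
  Δ3: s7:0→1
  (3Δ to stable)
t=5 Δ0: s5=0 s3=1 s4=1 clk=1 s1=1 s2=0 s7=1 s8=1
  Δ1: clk:1→0
  (1Δ to stable)
t=6 Δ0: s5=0 s3=1 s4=1 clk=0 s1=1 s2=0 s7=1 s8=1
  Δ1: clk:0→1
  Δ2: s4:1→0
  Δ3: s7:1→0
  (3Δ to stable)

2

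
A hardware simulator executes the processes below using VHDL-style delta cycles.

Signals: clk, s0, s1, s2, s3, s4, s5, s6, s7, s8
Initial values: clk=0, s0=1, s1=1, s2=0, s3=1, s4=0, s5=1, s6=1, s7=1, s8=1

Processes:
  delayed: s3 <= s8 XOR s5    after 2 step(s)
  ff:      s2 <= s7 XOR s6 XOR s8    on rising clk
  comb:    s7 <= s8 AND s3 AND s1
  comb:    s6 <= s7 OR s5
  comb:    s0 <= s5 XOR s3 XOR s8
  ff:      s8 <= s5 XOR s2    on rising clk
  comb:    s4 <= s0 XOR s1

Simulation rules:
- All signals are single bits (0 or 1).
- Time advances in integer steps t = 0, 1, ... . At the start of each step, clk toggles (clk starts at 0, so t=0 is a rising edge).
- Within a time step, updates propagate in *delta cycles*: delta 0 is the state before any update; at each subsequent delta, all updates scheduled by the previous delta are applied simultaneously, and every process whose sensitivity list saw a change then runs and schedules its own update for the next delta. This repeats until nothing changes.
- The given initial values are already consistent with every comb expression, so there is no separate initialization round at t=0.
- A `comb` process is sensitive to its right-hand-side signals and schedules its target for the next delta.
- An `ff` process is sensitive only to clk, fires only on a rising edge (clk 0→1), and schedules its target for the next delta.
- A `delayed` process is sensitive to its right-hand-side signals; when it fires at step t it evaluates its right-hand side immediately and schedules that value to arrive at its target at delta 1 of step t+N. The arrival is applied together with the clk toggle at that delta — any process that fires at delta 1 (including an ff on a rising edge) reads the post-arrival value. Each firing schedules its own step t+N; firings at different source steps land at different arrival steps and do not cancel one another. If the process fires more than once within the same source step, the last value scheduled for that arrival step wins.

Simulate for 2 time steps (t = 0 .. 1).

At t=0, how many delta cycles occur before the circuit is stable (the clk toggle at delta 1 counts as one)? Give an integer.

2

[bits: s2,s3,s4,s5,s7,s1,s6,s0,s8,clk]
t=0: Δ0=0101111110 Δ1=0101111111 Δ2=1101111111 | 2Δ
t=1: Δ0=1101111111 Δ1=1101111110 | 1Δ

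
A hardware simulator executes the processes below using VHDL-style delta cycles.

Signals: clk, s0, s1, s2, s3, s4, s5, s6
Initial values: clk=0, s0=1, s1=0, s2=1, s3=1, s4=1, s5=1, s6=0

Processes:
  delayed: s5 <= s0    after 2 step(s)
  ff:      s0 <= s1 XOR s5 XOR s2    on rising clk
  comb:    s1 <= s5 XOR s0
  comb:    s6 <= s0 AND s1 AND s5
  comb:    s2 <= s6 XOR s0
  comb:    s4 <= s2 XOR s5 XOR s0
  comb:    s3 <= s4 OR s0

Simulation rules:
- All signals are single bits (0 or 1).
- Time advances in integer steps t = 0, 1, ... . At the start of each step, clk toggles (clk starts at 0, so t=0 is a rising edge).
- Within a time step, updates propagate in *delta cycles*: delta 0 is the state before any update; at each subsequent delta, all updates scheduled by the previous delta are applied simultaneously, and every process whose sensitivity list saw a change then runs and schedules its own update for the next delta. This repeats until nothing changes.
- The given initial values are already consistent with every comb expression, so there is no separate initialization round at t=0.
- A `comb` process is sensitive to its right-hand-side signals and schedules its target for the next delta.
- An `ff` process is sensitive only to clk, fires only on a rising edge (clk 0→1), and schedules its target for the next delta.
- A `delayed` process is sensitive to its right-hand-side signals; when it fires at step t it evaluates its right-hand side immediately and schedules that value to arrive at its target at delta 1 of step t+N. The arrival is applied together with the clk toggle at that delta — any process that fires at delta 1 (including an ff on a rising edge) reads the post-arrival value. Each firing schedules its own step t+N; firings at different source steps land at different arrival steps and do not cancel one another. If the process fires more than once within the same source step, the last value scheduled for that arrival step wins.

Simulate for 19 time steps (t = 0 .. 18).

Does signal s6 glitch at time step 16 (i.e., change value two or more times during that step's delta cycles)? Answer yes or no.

t=0 Δ0: s2=1 s4=1 s5=1 clk=0 s6=0 s3=1 s1=0 s0=1
  Δ1: clk:0→1
  Δ2: s0:1→0
  Δ3: s2:1→0, s4:1→0, s1:0→1
  Δ4: s4:0→1, s3:1→0
  Δ5: s3:0→1
  (5Δ to stable)
t=1 Δ0: s2=0 s4=1 s5=1 clk=1 s6=0 s3=1 s1=1 s0=0
  Δ1: clk:1→0
  (1Δ to stable)
t=2 Δ0: s2=0 s4=1 s5=1 clk=0 s6=0 s3=1 s1=1 s0=0
  Δ1: s5:1→0, clk:0→1
  Δ2: s4:1→0, s1:1→0, s0:0→1
  Δ3: s2:0→1, s4:0→1, s1:0→1
  Δ4: s4:1→0
  (4Δ to stable)
t=3 Δ0: s2=1 s4=0 s5=0 clk=1 s6=0 s3=1 s1=1 s0=1
  Δ1: clk:1→0
  (1Δ to stable)
t=4 Δ0: s2=1 s4=0 s5=0 clk=0 s6=0 s3=1 s1=1 s0=1
  Δ1: s5:0→1, clk:0→1
  Δ2: s4:0→1, s6:0→1, s1:1→0
  Δ3: s2:1→0, s6:1→0
  Δ4: s2:0→1, s4:1→0
  Δ5: s4:0→1
  (5Δ to stable)
t=5 Δ0: s2=1 s4=1 s5=1 clk=1 s6=0 s3=1 s1=0 s0=1
  Δ1: clk:1→0
  (1Δ to stable)
t=6 Δ0: s2=1 s4=1 s5=1 clk=0 s6=0 s3=1 s1=0 s0=1
  Δ1: clk:0→1
  Δ2: s0:1→0
  Δ3: s2:1→0, s4:1→0, s1:0→1
  Δ4: s4:0→1, s3:1→0
  Δ5: s3:0→1
  (5Δ to stable)
t=7 Δ0: s2=0 s4=1 s5=1 clk=1 s6=0 s3=1 s1=1 s0=0
  Δ1: clk:1→0
  (1Δ to stable)
t=8 Δ0: s2=0 s4=1 s5=1 clk=0 s6=0 s3=1 s1=1 s0=0
  Δ1: s5:1→0, clk:0→1
  Δ2: s4:1→0, s1:1→0, s0:0→1
  Δ3: s2:0→1, s4:0→1, s1:0→1
  Δ4: s4:1→0
  (4Δ to stable)
t=9 Δ0: s2=1 s4=0 s5=0 clk=1 s6=0 s3=1 s1=1 s0=1
  Δ1: clk:1→0
  (1Δ to stable)
t=10 Δ0: s2=1 s4=0 s5=0 clk=0 s6=0 s3=1 s1=1 s0=1
  Δ1: s5:0→1, clk:0→1
  Δ2: s4:0→1, s6:0→1, s1:1→0
  Δ3: s2:1→0, s6:1→0
  Δ4: s2:0→1, s4:1→0
  Δ5: s4:0→1
  (5Δ to stable)
t=11 Δ0: s2=1 s4=1 s5=1 clk=1 s6=0 s3=1 s1=0 s0=1
  Δ1: clk:1→0
  (1Δ to stable)
t=12 Δ0: s2=1 s4=1 s5=1 clk=0 s6=0 s3=1 s1=0 s0=1
  Δ1: clk:0→1
  Δ2: s0:1→0
  Δ3: s2:1→0, s4:1→0, s1:0→1
  Δ4: s4:0→1, s3:1→0
  Δ5: s3:0→1
  (5Δ to stable)
t=13 Δ0: s2=0 s4=1 s5=1 clk=1 s6=0 s3=1 s1=1 s0=0
  Δ1: clk:1→0
  (1Δ to stable)
t=14 Δ0: s2=0 s4=1 s5=1 clk=0 s6=0 s3=1 s1=1 s0=0
  Δ1: s5:1→0, clk:0→1
  Δ2: s4:1→0, s1:1→0, s0:0→1
  Δ3: s2:0→1, s4:0→1, s1:0→1
  Δ4: s4:1→0
  (4Δ to stable)
t=15 Δ0: s2=1 s4=0 s5=0 clk=1 s6=0 s3=1 s1=1 s0=1
  Δ1: clk:1→0
  (1Δ to stable)
t=16 Δ0: s2=1 s4=0 s5=0 clk=0 s6=0 s3=1 s1=1 s0=1
  Δ1: s5:0→1, clk:0→1
  Δ2: s4:0→1, s6:0→1, s1:1→0
  Δ3: s2:1→0, s6:1→0
  Δ4: s2:0→1, s4:1→0
  Δ5: s4:0→1
  (5Δ to stable)
t=17 Δ0: s2=1 s4=1 s5=1 clk=1 s6=0 s3=1 s1=0 s0=1
  Δ1: clk:1→0
  (1Δ to stable)
t=18 Δ0: s2=1 s4=1 s5=1 clk=0 s6=0 s3=1 s1=0 s0=1
  Δ1: clk:0→1
  Δ2: s0:1→0
  Δ3: s2:1→0, s4:1→0, s1:0→1
  Δ4: s4:0→1, s3:1→0
  Δ5: s3:0→1
  (5Δ to stable)

yes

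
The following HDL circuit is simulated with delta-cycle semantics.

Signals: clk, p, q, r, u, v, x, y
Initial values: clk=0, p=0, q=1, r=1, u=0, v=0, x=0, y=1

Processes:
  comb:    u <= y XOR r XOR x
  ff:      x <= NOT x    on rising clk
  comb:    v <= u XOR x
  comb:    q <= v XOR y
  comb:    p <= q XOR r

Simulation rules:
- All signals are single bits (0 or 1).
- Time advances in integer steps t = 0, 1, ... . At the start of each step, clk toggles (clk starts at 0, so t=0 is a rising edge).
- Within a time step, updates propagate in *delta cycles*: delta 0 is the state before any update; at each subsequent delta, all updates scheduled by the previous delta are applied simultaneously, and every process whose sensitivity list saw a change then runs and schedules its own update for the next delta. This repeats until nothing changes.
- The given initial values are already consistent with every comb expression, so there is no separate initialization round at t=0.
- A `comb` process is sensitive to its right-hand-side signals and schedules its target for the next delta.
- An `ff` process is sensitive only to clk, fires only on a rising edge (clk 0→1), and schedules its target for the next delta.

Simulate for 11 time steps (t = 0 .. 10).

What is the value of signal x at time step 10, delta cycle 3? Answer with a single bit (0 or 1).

0

[bits: y,clk,p,x,v,u,r,q]
t=0: Δ0=10000011 Δ1=11000011 Δ2=11010011 Δ3=11011111 Δ4=11010110 Δ5=11110111 Δ6=11010111 | 6Δ
t=1: Δ0=11010111 Δ1=10010111 | 1Δ
t=2: Δ0=10010111 Δ1=11010111 Δ2=11000111 Δ3=11001011 Δ4=11000010 Δ5=11100011 Δ6=11000011 | 6Δ
t=3: Δ0=11000011 Δ1=10000011 | 1Δ
t=4: Δ0=10000011 Δ1=11000011 Δ2=11010011 Δ3=11011111 Δ4=11010110 Δ5=11110111 Δ6=11010111 | 6Δ
t=5: Δ0=11010111 Δ1=10010111 | 1Δ
t=6: Δ0=10010111 Δ1=11010111 Δ2=11000111 Δ3=11001011 Δ4=11000010 Δ5=11100011 Δ6=11000011 | 6Δ
t=7: Δ0=11000011 Δ1=10000011 | 1Δ
t=8: Δ0=10000011 Δ1=11000011 Δ2=11010011 Δ3=11011111 Δ4=11010110 Δ5=11110111 Δ6=11010111 | 6Δ
t=9: Δ0=11010111 Δ1=10010111 | 1Δ
t=10: Δ0=10010111 Δ1=11010111 Δ2=11000111 Δ3=11001011 Δ4=11000010 Δ5=11100011 Δ6=11000011 | 6Δ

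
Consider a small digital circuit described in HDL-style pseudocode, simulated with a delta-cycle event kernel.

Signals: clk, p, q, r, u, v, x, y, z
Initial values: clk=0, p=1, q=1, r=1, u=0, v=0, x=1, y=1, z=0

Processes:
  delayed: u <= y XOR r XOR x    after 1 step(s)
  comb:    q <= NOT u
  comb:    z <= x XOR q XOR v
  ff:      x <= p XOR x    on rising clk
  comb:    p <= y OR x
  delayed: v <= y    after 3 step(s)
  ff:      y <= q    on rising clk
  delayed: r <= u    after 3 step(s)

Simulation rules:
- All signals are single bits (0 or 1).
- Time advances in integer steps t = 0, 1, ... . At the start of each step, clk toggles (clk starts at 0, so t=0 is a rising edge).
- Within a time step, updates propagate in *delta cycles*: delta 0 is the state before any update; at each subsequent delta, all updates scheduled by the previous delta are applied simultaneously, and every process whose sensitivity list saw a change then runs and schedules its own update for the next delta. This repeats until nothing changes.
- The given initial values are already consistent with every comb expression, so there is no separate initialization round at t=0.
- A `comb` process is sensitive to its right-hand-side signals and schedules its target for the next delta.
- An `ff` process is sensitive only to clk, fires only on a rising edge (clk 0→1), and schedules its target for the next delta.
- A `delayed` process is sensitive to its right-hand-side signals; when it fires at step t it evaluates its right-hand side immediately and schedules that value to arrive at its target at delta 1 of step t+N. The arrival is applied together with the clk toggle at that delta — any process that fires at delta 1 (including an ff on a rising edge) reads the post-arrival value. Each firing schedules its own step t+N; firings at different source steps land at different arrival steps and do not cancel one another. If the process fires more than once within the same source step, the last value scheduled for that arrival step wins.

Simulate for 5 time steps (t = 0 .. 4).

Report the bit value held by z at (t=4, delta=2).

1

t=0 Δ0: q=1 clk=0 r=1 x=1 u=0 v=0 z=0 y=1 p=1
  Δ1: clk:0→1
  Δ2: x:1→0
  Δ3: z:0→1
  (3Δ to stable)
t=1 Δ0: q=1 clk=1 r=1 x=0 u=0 v=0 z=1 y=1 p=1
  Δ1: clk:1→0
  (1Δ to stable)
t=2 Δ0: q=1 clk=0 r=1 x=0 u=0 v=0 z=1 y=1 p=1
  Δ1: clk:0→1
  Δ2: x:0→1
  Δ3: z:1→0
  (3Δ to stable)
t=3 Δ0: q=1 clk=1 r=1 x=1 u=0 v=0 z=0 y=1 p=1
  Δ1: clk:1→0, u:0→1
  Δ2: q:1→0
  Δ3: z:0→1
  (3Δ to stable)
t=4 Δ0: q=0 clk=0 r=1 x=1 u=1 v=0 z=1 y=1 p=1
  Δ1: clk:0→1
  Δ2: x:1→0, y:1→0
  Δ3: z:1→0, p:1→0
  (3Δ to stable)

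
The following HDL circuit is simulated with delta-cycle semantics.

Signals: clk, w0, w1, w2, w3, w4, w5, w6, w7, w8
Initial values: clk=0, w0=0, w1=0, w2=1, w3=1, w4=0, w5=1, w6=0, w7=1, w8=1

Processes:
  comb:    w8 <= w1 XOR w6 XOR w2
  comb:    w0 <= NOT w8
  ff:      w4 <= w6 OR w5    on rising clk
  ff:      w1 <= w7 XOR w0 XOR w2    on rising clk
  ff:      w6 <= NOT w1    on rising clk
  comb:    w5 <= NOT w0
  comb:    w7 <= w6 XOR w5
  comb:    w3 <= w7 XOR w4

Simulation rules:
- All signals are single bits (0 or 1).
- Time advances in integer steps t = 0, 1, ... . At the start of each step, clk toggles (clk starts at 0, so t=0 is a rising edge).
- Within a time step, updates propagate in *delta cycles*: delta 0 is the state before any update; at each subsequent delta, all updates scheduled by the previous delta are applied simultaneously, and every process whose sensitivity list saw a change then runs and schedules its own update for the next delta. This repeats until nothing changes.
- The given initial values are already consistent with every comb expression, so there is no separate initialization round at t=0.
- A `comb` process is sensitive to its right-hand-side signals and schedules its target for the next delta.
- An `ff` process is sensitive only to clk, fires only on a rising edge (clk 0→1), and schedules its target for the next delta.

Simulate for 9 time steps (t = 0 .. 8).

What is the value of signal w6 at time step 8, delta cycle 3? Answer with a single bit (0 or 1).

t0.Δ0 w5=1 w3=1 w0=0 w2=1 w7=1 w1=0 clk=0 w4=0 w8=1 w6=0
t0.Δ1 w5=1 w3=1 w0=0 w2=1 w7=1 w1=0 clk=1 w4=0 w8=1 w6=0
t0.Δ2 w5=1 w3=1 w0=0 w2=1 w7=1 w1=0 clk=1 w4=1 w8=1 w6=1
t0.Δ3 w5=1 w3=0 w0=0 w2=1 w7=0 w1=0 clk=1 w4=1 w8=0 w6=1
t0.Δ4 w5=1 w3=1 w0=1 w2=1 w7=0 w1=0 clk=1 w4=1 w8=0 w6=1
t0.Δ5 w5=0 w3=1 w0=1 w2=1 w7=0 w1=0 clk=1 w4=1 w8=0 w6=1
t0.Δ6 w5=0 w3=1 w0=1 w2=1 w7=1 w1=0 clk=1 w4=1 w8=0 w6=1
t0.Δ7 w5=0 w3=0 w0=1 w2=1 w7=1 w1=0 clk=1 w4=1 w8=0 w6=1
t1.Δ0 w5=0 w3=0 w0=1 w2=1 w7=1 w1=0 clk=1 w4=1 w8=0 w6=1
t1.Δ1 w5=0 w3=0 w0=1 w2=1 w7=1 w1=0 clk=0 w4=1 w8=0 w6=1
t2.Δ0 w5=0 w3=0 w0=1 w2=1 w7=1 w1=0 clk=0 w4=1 w8=0 w6=1
t2.Δ1 w5=0 w3=0 w0=1 w2=1 w7=1 w1=0 clk=1 w4=1 w8=0 w6=1
t2.Δ2 w5=0 w3=0 w0=1 w2=1 w7=1 w1=1 clk=1 w4=1 w8=0 w6=1
t2.Δ3 w5=0 w3=0 w0=1 w2=1 w7=1 w1=1 clk=1 w4=1 w8=1 w6=1
t2.Δ4 w5=0 w3=0 w0=0 w2=1 w7=1 w1=1 clk=1 w4=1 w8=1 w6=1
t2.Δ5 w5=1 w3=0 w0=0 w2=1 w7=1 w1=1 clk=1 w4=1 w8=1 w6=1
t2.Δ6 w5=1 w3=0 w0=0 w2=1 w7=0 w1=1 clk=1 w4=1 w8=1 w6=1
t2.Δ7 w5=1 w3=1 w0=0 w2=1 w7=0 w1=1 clk=1 w4=1 w8=1 w6=1
t3.Δ0 w5=1 w3=1 w0=0 w2=1 w7=0 w1=1 clk=1 w4=1 w8=1 w6=1
t3.Δ1 w5=1 w3=1 w0=0 w2=1 w7=0 w1=1 clk=0 w4=1 w8=1 w6=1
t4.Δ0 w5=1 w3=1 w0=0 w2=1 w7=0 w1=1 clk=0 w4=1 w8=1 w6=1
t4.Δ1 w5=1 w3=1 w0=0 w2=1 w7=0 w1=1 clk=1 w4=1 w8=1 w6=1
t4.Δ2 w5=1 w3=1 w0=0 w2=1 w7=0 w1=1 clk=1 w4=1 w8=1 w6=0
t4.Δ3 w5=1 w3=1 w0=0 w2=1 w7=1 w1=1 clk=1 w4=1 w8=0 w6=0
t4.Δ4 w5=1 w3=0 w0=1 w2=1 w7=1 w1=1 clk=1 w4=1 w8=0 w6=0
t4.Δ5 w5=0 w3=0 w0=1 w2=1 w7=1 w1=1 clk=1 w4=1 w8=0 w6=0
t4.Δ6 w5=0 w3=0 w0=1 w2=1 w7=0 w1=1 clk=1 w4=1 w8=0 w6=0
t4.Δ7 w5=0 w3=1 w0=1 w2=1 w7=0 w1=1 clk=1 w4=1 w8=0 w6=0
t5.Δ0 w5=0 w3=1 w0=1 w2=1 w7=0 w1=1 clk=1 w4=1 w8=0 w6=0
t5.Δ1 w5=0 w3=1 w0=1 w2=1 w7=0 w1=1 clk=0 w4=1 w8=0 w6=0
t6.Δ0 w5=0 w3=1 w0=1 w2=1 w7=0 w1=1 clk=0 w4=1 w8=0 w6=0
t6.Δ1 w5=0 w3=1 w0=1 w2=1 w7=0 w1=1 clk=1 w4=1 w8=0 w6=0
t6.Δ2 w5=0 w3=1 w0=1 w2=1 w7=0 w1=0 clk=1 w4=0 w8=0 w6=0
t6.Δ3 w5=0 w3=0 w0=1 w2=1 w7=0 w1=0 clk=1 w4=0 w8=1 w6=0
t6.Δ4 w5=0 w3=0 w0=0 w2=1 w7=0 w1=0 clk=1 w4=0 w8=1 w6=0
t6.Δ5 w5=1 w3=0 w0=0 w2=1 w7=0 w1=0 clk=1 w4=0 w8=1 w6=0
t6.Δ6 w5=1 w3=0 w0=0 w2=1 w7=1 w1=0 clk=1 w4=0 w8=1 w6=0
t6.Δ7 w5=1 w3=1 w0=0 w2=1 w7=1 w1=0 clk=1 w4=0 w8=1 w6=0
t7.Δ0 w5=1 w3=1 w0=0 w2=1 w7=1 w1=0 clk=1 w4=0 w8=1 w6=0
t7.Δ1 w5=1 w3=1 w0=0 w2=1 w7=1 w1=0 clk=0 w4=0 w8=1 w6=0
t8.Δ0 w5=1 w3=1 w0=0 w2=1 w7=1 w1=0 clk=0 w4=0 w8=1 w6=0
t8.Δ1 w5=1 w3=1 w0=0 w2=1 w7=1 w1=0 clk=1 w4=0 w8=1 w6=0
t8.Δ2 w5=1 w3=1 w0=0 w2=1 w7=1 w1=0 clk=1 w4=1 w8=1 w6=1
t8.Δ3 w5=1 w3=0 w0=0 w2=1 w7=0 w1=0 clk=1 w4=1 w8=0 w6=1
t8.Δ4 w5=1 w3=1 w0=1 w2=1 w7=0 w1=0 clk=1 w4=1 w8=0 w6=1
t8.Δ5 w5=0 w3=1 w0=1 w2=1 w7=0 w1=0 clk=1 w4=1 w8=0 w6=1
t8.Δ6 w5=0 w3=1 w0=1 w2=1 w7=1 w1=0 clk=1 w4=1 w8=0 w6=1
t8.Δ7 w5=0 w3=0 w0=1 w2=1 w7=1 w1=0 clk=1 w4=1 w8=0 w6=1

1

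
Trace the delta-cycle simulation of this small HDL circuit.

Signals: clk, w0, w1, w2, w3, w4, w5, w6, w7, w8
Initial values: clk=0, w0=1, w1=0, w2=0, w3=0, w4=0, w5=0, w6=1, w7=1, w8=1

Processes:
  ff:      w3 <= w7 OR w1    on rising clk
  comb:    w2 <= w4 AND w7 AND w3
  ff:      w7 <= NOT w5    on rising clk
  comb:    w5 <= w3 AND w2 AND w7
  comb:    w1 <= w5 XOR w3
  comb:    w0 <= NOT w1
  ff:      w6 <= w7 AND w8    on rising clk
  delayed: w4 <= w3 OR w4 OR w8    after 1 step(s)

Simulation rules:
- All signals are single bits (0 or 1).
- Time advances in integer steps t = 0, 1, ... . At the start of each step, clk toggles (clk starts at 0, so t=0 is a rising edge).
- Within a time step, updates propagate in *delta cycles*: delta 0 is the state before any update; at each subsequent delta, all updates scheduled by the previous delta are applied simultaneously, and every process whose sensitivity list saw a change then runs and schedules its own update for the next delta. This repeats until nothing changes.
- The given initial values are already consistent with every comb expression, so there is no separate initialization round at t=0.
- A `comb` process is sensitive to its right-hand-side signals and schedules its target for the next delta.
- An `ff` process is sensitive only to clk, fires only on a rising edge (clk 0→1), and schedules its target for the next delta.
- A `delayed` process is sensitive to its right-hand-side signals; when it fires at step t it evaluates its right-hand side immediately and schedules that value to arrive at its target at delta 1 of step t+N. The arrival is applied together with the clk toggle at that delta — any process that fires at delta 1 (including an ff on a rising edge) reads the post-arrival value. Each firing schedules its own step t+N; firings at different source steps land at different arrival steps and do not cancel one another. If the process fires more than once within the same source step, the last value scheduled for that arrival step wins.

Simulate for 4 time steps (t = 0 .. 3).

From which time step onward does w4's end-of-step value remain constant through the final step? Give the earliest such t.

t0.Δ0 w8=1 w7=1 w4=0 w1=0 w3=0 w0=1 clk=0 w5=0 w2=0 w6=1
t0.Δ1 w8=1 w7=1 w4=0 w1=0 w3=0 w0=1 clk=1 w5=0 w2=0 w6=1
t0.Δ2 w8=1 w7=1 w4=0 w1=0 w3=1 w0=1 clk=1 w5=0 w2=0 w6=1
t0.Δ3 w8=1 w7=1 w4=0 w1=1 w3=1 w0=1 clk=1 w5=0 w2=0 w6=1
t0.Δ4 w8=1 w7=1 w4=0 w1=1 w3=1 w0=0 clk=1 w5=0 w2=0 w6=1
t1.Δ0 w8=1 w7=1 w4=0 w1=1 w3=1 w0=0 clk=1 w5=0 w2=0 w6=1
t1.Δ1 w8=1 w7=1 w4=1 w1=1 w3=1 w0=0 clk=0 w5=0 w2=0 w6=1
t1.Δ2 w8=1 w7=1 w4=1 w1=1 w3=1 w0=0 clk=0 w5=0 w2=1 w6=1
t1.Δ3 w8=1 w7=1 w4=1 w1=1 w3=1 w0=0 clk=0 w5=1 w2=1 w6=1
t1.Δ4 w8=1 w7=1 w4=1 w1=0 w3=1 w0=0 clk=0 w5=1 w2=1 w6=1
t1.Δ5 w8=1 w7=1 w4=1 w1=0 w3=1 w0=1 clk=0 w5=1 w2=1 w6=1
t2.Δ0 w8=1 w7=1 w4=1 w1=0 w3=1 w0=1 clk=0 w5=1 w2=1 w6=1
t2.Δ1 w8=1 w7=1 w4=1 w1=0 w3=1 w0=1 clk=1 w5=1 w2=1 w6=1
t2.Δ2 w8=1 w7=0 w4=1 w1=0 w3=1 w0=1 clk=1 w5=1 w2=1 w6=1
t2.Δ3 w8=1 w7=0 w4=1 w1=0 w3=1 w0=1 clk=1 w5=0 w2=0 w6=1
t2.Δ4 w8=1 w7=0 w4=1 w1=1 w3=1 w0=1 clk=1 w5=0 w2=0 w6=1
t2.Δ5 w8=1 w7=0 w4=1 w1=1 w3=1 w0=0 clk=1 w5=0 w2=0 w6=1
t3.Δ0 w8=1 w7=0 w4=1 w1=1 w3=1 w0=0 clk=1 w5=0 w2=0 w6=1
t3.Δ1 w8=1 w7=0 w4=1 w1=1 w3=1 w0=0 clk=0 w5=0 w2=0 w6=1

1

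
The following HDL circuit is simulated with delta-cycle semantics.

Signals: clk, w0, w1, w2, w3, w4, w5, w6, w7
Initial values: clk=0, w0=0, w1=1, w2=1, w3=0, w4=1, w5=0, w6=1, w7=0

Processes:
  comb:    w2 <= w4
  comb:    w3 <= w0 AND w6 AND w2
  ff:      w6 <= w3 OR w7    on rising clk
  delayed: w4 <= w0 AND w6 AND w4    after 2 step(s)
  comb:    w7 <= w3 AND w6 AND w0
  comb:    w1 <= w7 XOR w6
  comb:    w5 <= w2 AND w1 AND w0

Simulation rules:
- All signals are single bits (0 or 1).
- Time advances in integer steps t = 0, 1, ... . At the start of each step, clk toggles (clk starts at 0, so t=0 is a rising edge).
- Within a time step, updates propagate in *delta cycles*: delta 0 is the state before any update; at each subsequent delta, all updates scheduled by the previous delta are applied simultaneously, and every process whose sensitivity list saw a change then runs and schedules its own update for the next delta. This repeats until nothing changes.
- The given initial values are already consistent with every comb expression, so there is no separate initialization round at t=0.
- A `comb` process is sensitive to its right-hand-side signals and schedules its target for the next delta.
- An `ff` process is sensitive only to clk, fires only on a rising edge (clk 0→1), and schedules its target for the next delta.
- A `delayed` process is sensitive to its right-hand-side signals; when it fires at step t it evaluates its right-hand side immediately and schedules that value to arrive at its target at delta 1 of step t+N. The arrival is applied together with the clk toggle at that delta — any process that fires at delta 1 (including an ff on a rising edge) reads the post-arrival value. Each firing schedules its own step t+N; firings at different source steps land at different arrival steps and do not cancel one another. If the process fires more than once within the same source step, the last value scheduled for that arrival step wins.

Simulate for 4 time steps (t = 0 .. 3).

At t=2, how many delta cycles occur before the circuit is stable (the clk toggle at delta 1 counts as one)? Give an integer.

t0.Δ0 w5=0 clk=0 w4=1 w0=0 w3=0 w7=0 w1=1 w6=1 w2=1
t0.Δ1 w5=0 clk=1 w4=1 w0=0 w3=0 w7=0 w1=1 w6=1 w2=1
t0.Δ2 w5=0 clk=1 w4=1 w0=0 w3=0 w7=0 w1=1 w6=0 w2=1
t0.Δ3 w5=0 clk=1 w4=1 w0=0 w3=0 w7=0 w1=0 w6=0 w2=1
t1.Δ0 w5=0 clk=1 w4=1 w0=0 w3=0 w7=0 w1=0 w6=0 w2=1
t1.Δ1 w5=0 clk=0 w4=1 w0=0 w3=0 w7=0 w1=0 w6=0 w2=1
t2.Δ0 w5=0 clk=0 w4=1 w0=0 w3=0 w7=0 w1=0 w6=0 w2=1
t2.Δ1 w5=0 clk=1 w4=0 w0=0 w3=0 w7=0 w1=0 w6=0 w2=1
t2.Δ2 w5=0 clk=1 w4=0 w0=0 w3=0 w7=0 w1=0 w6=0 w2=0
t3.Δ0 w5=0 clk=1 w4=0 w0=0 w3=0 w7=0 w1=0 w6=0 w2=0
t3.Δ1 w5=0 clk=0 w4=0 w0=0 w3=0 w7=0 w1=0 w6=0 w2=0

2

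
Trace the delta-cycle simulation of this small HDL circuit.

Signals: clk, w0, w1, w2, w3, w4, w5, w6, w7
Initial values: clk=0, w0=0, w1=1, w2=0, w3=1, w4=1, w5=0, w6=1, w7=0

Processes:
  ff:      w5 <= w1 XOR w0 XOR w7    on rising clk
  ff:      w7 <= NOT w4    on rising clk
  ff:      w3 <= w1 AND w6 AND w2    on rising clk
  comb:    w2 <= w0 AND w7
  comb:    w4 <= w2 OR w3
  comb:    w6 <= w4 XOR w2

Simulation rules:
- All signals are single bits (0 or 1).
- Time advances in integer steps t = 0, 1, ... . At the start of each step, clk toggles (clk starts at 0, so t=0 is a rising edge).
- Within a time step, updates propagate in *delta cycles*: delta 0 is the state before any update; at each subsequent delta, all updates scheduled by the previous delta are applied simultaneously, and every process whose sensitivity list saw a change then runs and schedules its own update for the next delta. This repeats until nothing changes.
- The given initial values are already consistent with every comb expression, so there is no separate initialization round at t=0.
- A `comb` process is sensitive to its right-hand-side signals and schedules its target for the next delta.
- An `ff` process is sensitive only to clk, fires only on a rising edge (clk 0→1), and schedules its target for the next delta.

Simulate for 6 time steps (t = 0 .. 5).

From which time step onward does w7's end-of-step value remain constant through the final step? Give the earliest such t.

t0.Δ0 w6=1 w0=0 w3=1 clk=0 w2=0 w4=1 w1=1 w7=0 w5=0
t0.Δ1 w6=1 w0=0 w3=1 clk=1 w2=0 w4=1 w1=1 w7=0 w5=0
t0.Δ2 w6=1 w0=0 w3=0 clk=1 w2=0 w4=1 w1=1 w7=0 w5=1
t0.Δ3 w6=1 w0=0 w3=0 clk=1 w2=0 w4=0 w1=1 w7=0 w5=1
t0.Δ4 w6=0 w0=0 w3=0 clk=1 w2=0 w4=0 w1=1 w7=0 w5=1
t1.Δ0 w6=0 w0=0 w3=0 clk=1 w2=0 w4=0 w1=1 w7=0 w5=1
t1.Δ1 w6=0 w0=0 w3=0 clk=0 w2=0 w4=0 w1=1 w7=0 w5=1
t2.Δ0 w6=0 w0=0 w3=0 clk=0 w2=0 w4=0 w1=1 w7=0 w5=1
t2.Δ1 w6=0 w0=0 w3=0 clk=1 w2=0 w4=0 w1=1 w7=0 w5=1
t2.Δ2 w6=0 w0=0 w3=0 clk=1 w2=0 w4=0 w1=1 w7=1 w5=1
t3.Δ0 w6=0 w0=0 w3=0 clk=1 w2=0 w4=0 w1=1 w7=1 w5=1
t3.Δ1 w6=0 w0=0 w3=0 clk=0 w2=0 w4=0 w1=1 w7=1 w5=1
t4.Δ0 w6=0 w0=0 w3=0 clk=0 w2=0 w4=0 w1=1 w7=1 w5=1
t4.Δ1 w6=0 w0=0 w3=0 clk=1 w2=0 w4=0 w1=1 w7=1 w5=1
t4.Δ2 w6=0 w0=0 w3=0 clk=1 w2=0 w4=0 w1=1 w7=1 w5=0
t5.Δ0 w6=0 w0=0 w3=0 clk=1 w2=0 w4=0 w1=1 w7=1 w5=0
t5.Δ1 w6=0 w0=0 w3=0 clk=0 w2=0 w4=0 w1=1 w7=1 w5=0

2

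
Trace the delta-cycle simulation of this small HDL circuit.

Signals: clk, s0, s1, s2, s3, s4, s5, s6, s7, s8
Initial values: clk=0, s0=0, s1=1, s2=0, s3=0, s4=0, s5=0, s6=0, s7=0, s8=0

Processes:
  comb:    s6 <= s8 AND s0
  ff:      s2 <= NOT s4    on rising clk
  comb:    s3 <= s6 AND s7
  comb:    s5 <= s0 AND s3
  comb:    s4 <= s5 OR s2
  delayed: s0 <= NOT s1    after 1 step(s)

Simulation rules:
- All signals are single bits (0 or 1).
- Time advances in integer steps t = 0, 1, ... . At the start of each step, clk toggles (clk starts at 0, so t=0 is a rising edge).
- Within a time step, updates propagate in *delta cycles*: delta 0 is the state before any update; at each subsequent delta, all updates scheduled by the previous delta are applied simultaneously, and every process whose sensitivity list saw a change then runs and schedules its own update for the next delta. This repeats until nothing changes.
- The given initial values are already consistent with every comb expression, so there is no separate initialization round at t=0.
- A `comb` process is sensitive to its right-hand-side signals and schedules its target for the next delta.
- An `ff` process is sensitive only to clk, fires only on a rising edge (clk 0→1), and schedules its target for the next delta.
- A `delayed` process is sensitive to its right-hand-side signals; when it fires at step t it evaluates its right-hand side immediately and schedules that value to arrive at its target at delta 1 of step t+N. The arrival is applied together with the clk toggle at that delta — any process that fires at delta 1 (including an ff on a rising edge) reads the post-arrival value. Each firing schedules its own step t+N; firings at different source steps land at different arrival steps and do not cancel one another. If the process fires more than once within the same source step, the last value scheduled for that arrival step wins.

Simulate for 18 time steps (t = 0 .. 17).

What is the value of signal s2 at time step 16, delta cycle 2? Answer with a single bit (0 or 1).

t=0 Δ0: s3=0 s6=0 s1=1 s5=0 s2=0 s4=0 s0=0 s7=0 s8=0 clk=0
  Δ1: clk:0→1
  Δ2: s2:0→1
  Δ3: s4:0→1
  (3Δ to stable)
t=1 Δ0: s3=0 s6=0 s1=1 s5=0 s2=1 s4=1 s0=0 s7=0 s8=0 clk=1
  Δ1: clk:1→0
  (1Δ to stable)
t=2 Δ0: s3=0 s6=0 s1=1 s5=0 s2=1 s4=1 s0=0 s7=0 s8=0 clk=0
  Δ1: clk:0→1
  Δ2: s2:1→0
  Δ3: s4:1→0
  (3Δ to stable)
t=3 Δ0: s3=0 s6=0 s1=1 s5=0 s2=0 s4=0 s0=0 s7=0 s8=0 clk=1
  Δ1: clk:1→0
  (1Δ to stable)
t=4 Δ0: s3=0 s6=0 s1=1 s5=0 s2=0 s4=0 s0=0 s7=0 s8=0 clk=0
  Δ1: clk:0→1
  Δ2: s2:0→1
  Δ3: s4:0→1
  (3Δ to stable)
t=5 Δ0: s3=0 s6=0 s1=1 s5=0 s2=1 s4=1 s0=0 s7=0 s8=0 clk=1
  Δ1: clk:1→0
  (1Δ to stable)
t=6 Δ0: s3=0 s6=0 s1=1 s5=0 s2=1 s4=1 s0=0 s7=0 s8=0 clk=0
  Δ1: clk:0→1
  Δ2: s2:1→0
  Δ3: s4:1→0
  (3Δ to stable)
t=7 Δ0: s3=0 s6=0 s1=1 s5=0 s2=0 s4=0 s0=0 s7=0 s8=0 clk=1
  Δ1: clk:1→0
  (1Δ to stable)
t=8 Δ0: s3=0 s6=0 s1=1 s5=0 s2=0 s4=0 s0=0 s7=0 s8=0 clk=0
  Δ1: clk:0→1
  Δ2: s2:0→1
  Δ3: s4:0→1
  (3Δ to stable)
t=9 Δ0: s3=0 s6=0 s1=1 s5=0 s2=1 s4=1 s0=0 s7=0 s8=0 clk=1
  Δ1: clk:1→0
  (1Δ to stable)
t=10 Δ0: s3=0 s6=0 s1=1 s5=0 s2=1 s4=1 s0=0 s7=0 s8=0 clk=0
  Δ1: clk:0→1
  Δ2: s2:1→0
  Δ3: s4:1→0
  (3Δ to stable)
t=11 Δ0: s3=0 s6=0 s1=1 s5=0 s2=0 s4=0 s0=0 s7=0 s8=0 clk=1
  Δ1: clk:1→0
  (1Δ to stable)
t=12 Δ0: s3=0 s6=0 s1=1 s5=0 s2=0 s4=0 s0=0 s7=0 s8=0 clk=0
  Δ1: clk:0→1
  Δ2: s2:0→1
  Δ3: s4:0→1
  (3Δ to stable)
t=13 Δ0: s3=0 s6=0 s1=1 s5=0 s2=1 s4=1 s0=0 s7=0 s8=0 clk=1
  Δ1: clk:1→0
  (1Δ to stable)
t=14 Δ0: s3=0 s6=0 s1=1 s5=0 s2=1 s4=1 s0=0 s7=0 s8=0 clk=0
  Δ1: clk:0→1
  Δ2: s2:1→0
  Δ3: s4:1→0
  (3Δ to stable)
t=15 Δ0: s3=0 s6=0 s1=1 s5=0 s2=0 s4=0 s0=0 s7=0 s8=0 clk=1
  Δ1: clk:1→0
  (1Δ to stable)
t=16 Δ0: s3=0 s6=0 s1=1 s5=0 s2=0 s4=0 s0=0 s7=0 s8=0 clk=0
  Δ1: clk:0→1
  Δ2: s2:0→1
  Δ3: s4:0→1
  (3Δ to stable)
t=17 Δ0: s3=0 s6=0 s1=1 s5=0 s2=1 s4=1 s0=0 s7=0 s8=0 clk=1
  Δ1: clk:1→0
  (1Δ to stable)

1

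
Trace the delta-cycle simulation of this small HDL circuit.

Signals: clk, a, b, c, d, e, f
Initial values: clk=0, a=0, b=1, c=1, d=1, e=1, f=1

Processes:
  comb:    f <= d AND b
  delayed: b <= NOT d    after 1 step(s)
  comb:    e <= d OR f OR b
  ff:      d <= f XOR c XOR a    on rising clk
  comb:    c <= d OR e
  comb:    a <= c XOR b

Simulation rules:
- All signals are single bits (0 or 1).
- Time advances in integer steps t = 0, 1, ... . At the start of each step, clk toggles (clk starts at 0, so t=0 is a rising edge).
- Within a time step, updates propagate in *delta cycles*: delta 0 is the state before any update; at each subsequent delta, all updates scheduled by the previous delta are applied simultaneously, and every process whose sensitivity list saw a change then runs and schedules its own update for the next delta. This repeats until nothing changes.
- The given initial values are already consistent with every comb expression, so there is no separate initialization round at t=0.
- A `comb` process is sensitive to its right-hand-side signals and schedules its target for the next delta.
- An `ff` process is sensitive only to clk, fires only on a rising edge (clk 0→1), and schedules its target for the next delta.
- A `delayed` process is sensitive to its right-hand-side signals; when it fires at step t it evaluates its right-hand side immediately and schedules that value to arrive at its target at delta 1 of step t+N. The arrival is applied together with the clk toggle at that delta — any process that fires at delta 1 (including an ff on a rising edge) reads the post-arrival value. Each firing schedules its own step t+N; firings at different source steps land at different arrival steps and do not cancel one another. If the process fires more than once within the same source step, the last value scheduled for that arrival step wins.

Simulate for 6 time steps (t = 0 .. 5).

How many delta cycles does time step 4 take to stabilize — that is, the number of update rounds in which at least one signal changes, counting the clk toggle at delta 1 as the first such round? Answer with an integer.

5

t=0 Δ0: e=1 f=1 b=1 clk=0 c=1 a=0 d=1
  Δ1: clk:0→1
  Δ2: d:1→0
  Δ3: f:1→0
  (3Δ to stable)
t=1 Δ0: e=1 f=0 b=1 clk=1 c=1 a=0 d=0
  Δ1: clk:1→0
  (1Δ to stable)
t=2 Δ0: e=1 f=0 b=1 clk=0 c=1 a=0 d=0
  Δ1: clk:0→1
  Δ2: d:0→1
  Δ3: f:0→1
  (3Δ to stable)
t=3 Δ0: e=1 f=1 b=1 clk=1 c=1 a=0 d=1
  Δ1: b:1→0, clk:1→0
  Δ2: f:1→0, a:0→1
  (2Δ to stable)
t=4 Δ0: e=1 f=0 b=0 clk=0 c=1 a=1 d=1
  Δ1: clk:0→1
  Δ2: d:1→0
  Δ3: e:1→0
  Δ4: c:1→0
  Δ5: a:1→0
  (5Δ to stable)
t=5 Δ0: e=0 f=0 b=0 clk=1 c=0 a=0 d=0
  Δ1: b:0→1, clk:1→0
  Δ2: e:0→1, a:0→1
  Δ3: c:0→1
  Δ4: a:1→0
  (4Δ to stable)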